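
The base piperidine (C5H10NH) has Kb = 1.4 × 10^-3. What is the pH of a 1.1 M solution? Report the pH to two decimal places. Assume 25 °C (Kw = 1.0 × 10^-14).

pH = 12.59

C5H10NH + H2O ⇌ C5H10NH2+ + OH-
From the ICE table, Kb = [OH-]²/(1.1 − [OH-]) = 1.4 × 10^-3.
Since Kb ≪ C₀, [OH-] ≈ √(Kb·C₀) = 3.92 × 10^-2 M.
pOH = −log(3.92 × 10^-2) = 1.41; pH = 14.00 − 1.41 = 12.59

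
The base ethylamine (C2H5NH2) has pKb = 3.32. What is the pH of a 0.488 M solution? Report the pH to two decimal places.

pH = 12.18

C2H5NH2 + H2O ⇌ C2H5NH3+ + OH-
Kb = 10^(−3.32) = 4.79 × 10^-4
From the ICE table, Kb = x²/(0.488 − x) = 4.79 × 10^-4.
Neglecting x in the denominator: x = √(4.79 × 10^-4 × 0.488) = 1.53 × 10^-2 M
(x/C₀ = 3.1% < 5%, so the approximation holds.)
pOH = −log(1.53 × 10^-2) = 1.82; pH = 14.00 − 1.82 = 12.18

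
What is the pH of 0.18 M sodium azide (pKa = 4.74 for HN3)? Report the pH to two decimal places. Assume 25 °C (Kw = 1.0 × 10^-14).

N3- is the conjugate base of the weak acid HN3.
Ka = 10^(−4.74) = 1.82 × 10^-5
Kb = Kw/Ka = 1.0×10^-14 / 1.82 × 10^-5 = 5.49 × 10^-10
From the ICE table, Kb = [OH-]²/(0.18 − [OH-]) = 5.49 × 10^-10.
Neglecting [OH-] in the denominator: [OH-] = √(5.49 × 10^-10 × 0.18) = 9.94 × 10^-6 M
pOH = −log(9.94 × 10^-6) = 5.00; pH = 14.00 − 5.00 = 9.00

pH = 9.00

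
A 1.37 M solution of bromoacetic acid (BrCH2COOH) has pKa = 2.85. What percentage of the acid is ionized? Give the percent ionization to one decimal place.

BrCH2COOH ⇌ BrCH2COO- + H+; let x = [H+] at equilibrium.
Ka = 10^(−2.85) = 1.41 × 10^-3
x ≈ √(Ka·C₀) = √(1.41 × 10^-3 × 1.37) = 4.40 × 10^-2 M
% ionization = x/C₀ × 100% = 4.40 × 10^-2/1.37 × 100% = 3.2%

3.2%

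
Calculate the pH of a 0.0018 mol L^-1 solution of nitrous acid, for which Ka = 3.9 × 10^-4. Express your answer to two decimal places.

HNO2 ⇌ NO2- + H+
From the ICE table, Ka = x²/(0.0018 − x) = 3.9 × 10^-4.
x is not negligible relative to C₀; solve x² + 0.00039·x − 7.02e-07 = 0.
x = [−0.00039 + √(0.00039² + 2.81e-06)]/2 = 6.65 × 10^-4 M
pH = −log(6.65 × 10^-4) = 3.18

pH = 3.18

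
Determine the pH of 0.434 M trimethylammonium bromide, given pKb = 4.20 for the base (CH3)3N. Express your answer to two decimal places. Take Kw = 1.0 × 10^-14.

(CH3)3NH+ is the conjugate acid of the weak base (CH3)3N.
Kb = 10^(−4.20) = 6.31 × 10^-5
Ka = Kw/Kb = 1.0×10^-14 / 6.31 × 10^-5 = 1.58 × 10^-10
Ka = [H+]²/(0.434 − [H+]) = 1.58 × 10^-10
Neglecting [H+] in the denominator: [H+] = √(1.58 × 10^-10 × 0.434) = 8.28 × 10^-6 M
pH = −log[H+] = −log(8.28 × 10^-6) = 5.08

pH = 5.08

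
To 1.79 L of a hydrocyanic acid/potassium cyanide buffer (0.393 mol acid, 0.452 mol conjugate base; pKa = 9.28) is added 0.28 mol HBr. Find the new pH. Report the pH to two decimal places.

pH = 8.69

Added H+ converts CN- to HCN: HCN → 0.673 mol, CN- → 0.172 mol.
pH = pKa + log(n_CN-/n_HCN) = 9.28 + log(0.172/0.673) = 9.28 + (-0.592)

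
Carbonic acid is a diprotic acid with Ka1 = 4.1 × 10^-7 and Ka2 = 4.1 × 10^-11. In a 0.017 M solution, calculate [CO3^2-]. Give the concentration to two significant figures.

4.1 × 10^-11 M

First ionization gives [H+] ≈ [HCO3-] = 8.35 × 10^-5 M.
Second step: Ka2 = [H+][CO3^2-]/[HCO3-] ≈ [CO3^2-] (since [H+] ≈ [HCO3-]).
So [CO3^2-] ≈ Ka2.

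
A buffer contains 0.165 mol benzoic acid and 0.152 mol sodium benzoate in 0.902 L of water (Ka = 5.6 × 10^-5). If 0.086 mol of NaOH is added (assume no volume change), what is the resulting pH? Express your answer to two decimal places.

pH = 4.73

OH- converts C6H5COOH to C6H5COO-: C6H5COOH → 0.079 mol, C6H5COO- → 0.238 mol.
pKa = −log(5.6 × 10^-5) = 4.252
pH = pKa + log([A⁻]/[HA]) = 4.252 + log(0.238/0.079) = 4.252 +0.479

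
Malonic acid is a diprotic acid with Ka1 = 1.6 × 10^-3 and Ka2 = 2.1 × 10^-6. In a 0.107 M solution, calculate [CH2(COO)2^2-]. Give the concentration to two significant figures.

First ionization gives [H+] ≈ [CH2(COOH)COO-] = 1.23 × 10^-2 M.
Second step: Ka2 = [H+][CH2(COO)2^2-]/[CH2(COOH)COO-] ≈ [CH2(COO)2^2-] (since [H+] ≈ [CH2(COOH)COO-]).
So [CH2(COO)2^2-] ≈ Ka2.

2.1 × 10^-6 M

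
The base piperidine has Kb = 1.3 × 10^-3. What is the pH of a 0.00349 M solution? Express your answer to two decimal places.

pH = 11.20

C5H10NH + H2O ⇌ C5H10NH2+ + OH-
From the ICE table, Kb = [OH-]²/(0.00349 − [OH-]) = 1.3 × 10^-3.
[OH-] is not negligible relative to C₀; solve [OH-]² + 0.0013·[OH-] − 4.54e-06 = 0.
[OH-] = [−0.0013 + √(0.0013² + 1.81e-05)]/2 = 1.58 × 10^-3 M
pOH = 2.80, so pH = 14.00 − pOH = 11.20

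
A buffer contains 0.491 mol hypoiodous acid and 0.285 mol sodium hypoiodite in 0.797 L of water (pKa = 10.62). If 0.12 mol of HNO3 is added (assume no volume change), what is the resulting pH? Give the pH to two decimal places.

pH = 10.05

After neutralization: n(HOI) = 0.611 mol, n(OI-) = 0.165 mol.
pH = pKa + log(n_OI-/n_HOI) = 10.62 + log(0.165/0.611) = 10.62 + (-0.569)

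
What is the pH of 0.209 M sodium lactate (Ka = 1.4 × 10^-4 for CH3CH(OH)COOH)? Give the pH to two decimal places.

CH3CH(OH)COO- is the conjugate base of the weak acid CH3CH(OH)COOH.
Kb = Kw/Ka = 1.0×10^-14 / 1.4 × 10^-4 = 7.14 × 10^-11
From the ICE table, Kb = [OH-]²/(0.209 − [OH-]) = 7.14 × 10^-11.
Since Kb ≪ C₀, [OH-] ≈ √(Kb·C₀) = 3.86 × 10^-6 M.
pOH = −log(3.86 × 10^-6) = 5.41; pH = 14.00 − 5.41 = 8.59

pH = 8.59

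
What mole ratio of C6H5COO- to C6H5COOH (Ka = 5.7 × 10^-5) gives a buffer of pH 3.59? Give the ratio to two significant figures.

ratio = 0.22

pKa = -log(5.7 × 10^-5) = 4.244
pH = pKa + log(r) ⇒ log(r) = 3.59 − 4.244 = -0.654
r = [C6H5COO-]/[C6H5COOH] = 10^(-0.654) = 0.222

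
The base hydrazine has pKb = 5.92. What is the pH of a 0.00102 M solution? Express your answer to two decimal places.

N2H4 + H2O ⇌ N2H5+ + OH-
Kb = 10^(−5.92) = 1.20 × 10^-6
Kb = x²/(0.00102 − x) = 1.20 × 10^-6
Neglecting x in the denominator: x = √(1.20 × 10^-6 × 0.00102) = 3.50 × 10^-5 M
Check: 3.4% ionized — well under 5%, approximation valid.
pOH = 4.46, so pH = 14.00 − pOH = 9.54

pH = 9.54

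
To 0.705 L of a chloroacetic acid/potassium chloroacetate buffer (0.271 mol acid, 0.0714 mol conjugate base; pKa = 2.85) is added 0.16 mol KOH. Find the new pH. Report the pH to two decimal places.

OH- converts ClCH2COOH to ClCH2COO-: ClCH2COOH → 0.111 mol, ClCH2COO- → 0.231 mol.
pH = pKa + log([A⁻]/[HA]) = 2.85 + log(0.231/0.111) = 2.85 +0.318

pH = 3.17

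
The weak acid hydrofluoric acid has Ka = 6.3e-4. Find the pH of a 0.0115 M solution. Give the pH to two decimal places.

pH = 2.62

HF ⇌ F- + H+
Ka = x²/(0.0115 − x) = 6.3 × 10^-4
Here C₀/Ka ≈ 18.3, so the small-x approximation fails. Use the quadratic:
x = (−Ka + √(Ka² + 4·Ka·C₀))/2 = 2.40 × 10^-3 M
pH = −log(2.40 × 10^-3) = 2.62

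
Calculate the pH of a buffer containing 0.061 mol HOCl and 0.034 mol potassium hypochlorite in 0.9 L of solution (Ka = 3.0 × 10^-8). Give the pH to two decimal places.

pKa = −log(3.0 × 10^-8) = 7.523
Henderson–Hasselbalch: pH = pKa + log([OCl-]/[HOCl]) = 7.523 + log(0.034/0.061)
pH = 7.523 + (-0.254) = 7.27

pH = 7.27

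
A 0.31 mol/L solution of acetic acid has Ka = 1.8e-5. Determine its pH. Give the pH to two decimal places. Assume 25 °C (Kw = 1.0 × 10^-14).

CH3COOH ⇌ CH3COO- + H+
Ka = [H+]²/(0.31 − [H+]) = 1.8 × 10^-5
Neglecting [H+] in the denominator: [H+] = √(1.8 × 10^-5 × 0.31) = 2.36 × 10^-3 M
([H+]/C₀ = 0.76% < 5%, so the approximation holds.)
pH = −log(2.36 × 10^-3) = 2.63

pH = 2.63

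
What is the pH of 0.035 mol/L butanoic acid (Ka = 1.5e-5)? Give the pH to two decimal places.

pH = 3.14

CH3(CH2)2COOH ⇌ CH3(CH2)2COO- + H+
From the ICE table, Ka = [H+]²/(0.035 − [H+]) = 1.5 × 10^-5.
Neglecting [H+] in the denominator: [H+] = √(1.5 × 10^-5 × 0.035) = 7.25 × 10^-4 M
pH = −log(7.25 × 10^-4) = 3.14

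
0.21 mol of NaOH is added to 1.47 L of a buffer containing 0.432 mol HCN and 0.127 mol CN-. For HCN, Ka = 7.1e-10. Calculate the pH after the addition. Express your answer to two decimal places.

pH = 9.33

OH- converts HCN to CN-: HCN → 0.222 mol, CN- → 0.337 mol.
pKa = −log(7.1 × 10^-10) = 9.149
Henderson–Hasselbalch with mole ratio 0.337/0.222: pH = 9.149 + (+0.181)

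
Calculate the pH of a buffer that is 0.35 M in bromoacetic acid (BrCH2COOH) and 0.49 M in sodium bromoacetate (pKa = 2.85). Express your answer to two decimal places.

Using pH = pKa + log([base]/[acid]) with [base]/[acid] = 0.49/0.35:
pH = 2.85 + (+0.146) = 3.00

pH = 3.00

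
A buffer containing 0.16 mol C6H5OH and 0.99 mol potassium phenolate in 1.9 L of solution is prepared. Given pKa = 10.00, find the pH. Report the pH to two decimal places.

Henderson–Hasselbalch: pH = pKa + log([C6H5O-]/[C6H5OH]) = 10.00 + log(0.99/0.16)
pH = 10.00 + (+0.792) = 10.79

pH = 10.79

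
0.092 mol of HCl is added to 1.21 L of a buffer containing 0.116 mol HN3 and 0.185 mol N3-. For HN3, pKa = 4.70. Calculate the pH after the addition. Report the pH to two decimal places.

pH = 4.35

After neutralization: n(HN3) = 0.208 mol, n(N3-) = 0.093 mol.
Henderson–Hasselbalch with mole ratio 0.093/0.208: pH = 4.70 + (-0.350)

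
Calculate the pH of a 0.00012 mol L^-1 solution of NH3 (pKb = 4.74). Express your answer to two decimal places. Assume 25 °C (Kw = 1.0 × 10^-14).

pH = 9.59

NH3 + H2O ⇌ NH4+ + OH-
Kb = 10^(−4.74) = 1.82 × 10^-5
Kb = [OH-]²/(0.00012 − [OH-]) = 1.82 × 10^-5
Here C₀/Kb ≈ 6.59, so the small-[OH-] approximation fails. Use the quadratic:
[OH-] = (−Kb + √(Kb² + 4·Kb·C₀))/2 = 3.85 × 10^-5 M
pOH = −log(3.85 × 10^-5) = 4.41; pH = 14.00 − 4.41 = 9.59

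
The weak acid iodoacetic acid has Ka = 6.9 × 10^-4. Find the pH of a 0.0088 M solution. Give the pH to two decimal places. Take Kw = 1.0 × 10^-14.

pH = 2.67

ICH2COOH ⇌ ICH2COO- + H+
From the ICE table, Ka = x²/(0.0088 − x) = 6.9 × 10^-4.
x is not negligible relative to C₀; solve x² + 0.00069·x − 6.07e-06 = 0.
x = [−0.00069 + √(0.00069² + 2.43e-05)]/2 = 2.14 × 10^-3 M
pH = −log(2.14 × 10^-3) = 2.67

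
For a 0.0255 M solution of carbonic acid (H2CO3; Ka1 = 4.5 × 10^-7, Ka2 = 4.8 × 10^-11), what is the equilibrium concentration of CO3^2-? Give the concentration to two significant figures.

4.8 × 10^-11 M

First ionization gives [H+] ≈ [HCO3-] = 1.07 × 10^-4 M.
Second step: Ka2 = [H+][CO3^2-]/[HCO3-] ≈ [CO3^2-] (since [H+] ≈ [HCO3-]).
So [CO3^2-] ≈ Ka2.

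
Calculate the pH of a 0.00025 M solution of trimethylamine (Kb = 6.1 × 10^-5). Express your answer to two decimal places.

(CH3)3N + H2O ⇌ (CH3)3NH+ + OH-
Let x = [OH-] at equilibrium. Kb = x²/(0.00025 − x).
The 5% rule fails; solving x² + Kb·x − Kb·C₀ = 0 exactly:
x = (−Kb + √(Kb² + 4·Kb·C₀))/2 = 9.67 × 10^-5 M
pOH = −log(9.67 × 10^-5) = 4.01; pH = 14.00 − 4.01 = 9.99

pH = 9.99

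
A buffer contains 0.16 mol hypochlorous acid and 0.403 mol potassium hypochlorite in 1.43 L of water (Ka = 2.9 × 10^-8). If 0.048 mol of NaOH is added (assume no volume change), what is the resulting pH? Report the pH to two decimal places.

pH = 8.14

OH- converts HOCl to OCl-: HOCl → 0.112 mol, OCl- → 0.451 mol.
pKa = −log(2.9 × 10^-8) = 7.538
Henderson–Hasselbalch with mole ratio 0.451/0.112: pH = 7.538 + (+0.605)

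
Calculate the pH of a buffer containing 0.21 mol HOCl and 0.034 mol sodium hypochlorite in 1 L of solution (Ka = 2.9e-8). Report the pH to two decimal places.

pKa = −log(2.9 × 10^-8) = 7.538
Henderson–Hasselbalch: pH = pKa + log([OCl-]/[HOCl]) = 7.538 + log(0.034/0.21)
pH = 7.538 + (-0.791) = 6.75

pH = 6.75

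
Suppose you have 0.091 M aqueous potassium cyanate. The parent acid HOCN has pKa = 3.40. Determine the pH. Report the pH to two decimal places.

pH = 8.18

OCN- is the conjugate base of the weak acid HOCN.
Ka = 10^(−3.40) = 3.98 × 10^-4
Kb = Kw/Ka = 1.0×10^-14 / 3.98 × 10^-4 = 2.51 × 10^-11
From the ICE table, Kb = x²/(0.091 − x) = 2.51 × 10^-11.
Since Kb ≪ C₀, x ≈ √(Kb·C₀) = 1.51 × 10^-6 M.
Check: 0.0017% ionized — well under 5%, approximation valid.
pOH = −log(1.51 × 10^-6) = 5.82; pH = 14.00 − 5.82 = 8.18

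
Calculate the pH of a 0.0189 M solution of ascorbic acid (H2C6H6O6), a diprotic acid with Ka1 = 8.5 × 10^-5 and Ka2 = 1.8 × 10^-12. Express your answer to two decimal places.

pH = 2.91

Ka1 ≫ Ka2, so treat the first dissociation as the only significant source of H+.
Ka1 = x²/(0.0189 − x) = 8.5 × 10^-5
Solving the quadratic: x = (−Ka1 + √(Ka1² + 4·Ka1·C₀))/2 = 1.23 × 10^-3 M
pH = −log(1.23 × 10^-3) = 2.91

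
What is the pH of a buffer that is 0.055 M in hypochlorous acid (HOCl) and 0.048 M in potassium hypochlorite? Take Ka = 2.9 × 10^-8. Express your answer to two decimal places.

pKa = −log(2.9 × 10^-8) = 7.538
pH = pKa + log([A⁻]/[HA]) = 7.538 + log(0.048/0.055)
pH = 7.538 + (-0.059) = 7.48

pH = 7.48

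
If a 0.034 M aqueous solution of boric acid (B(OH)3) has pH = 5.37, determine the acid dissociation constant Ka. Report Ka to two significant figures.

Ka = 5.4 × 10^-10

[H+] = 10^(-5.37) = 4.27 × 10^-6 M
At equilibrium [HA] = 0.034 − 4.27 × 10^-6 = 3.40 × 10^-2 M
Ka = [H+][A-]/[HA] = (4.27 × 10^-6)² / 3.40 × 10^-2 = 5.4 × 10^-10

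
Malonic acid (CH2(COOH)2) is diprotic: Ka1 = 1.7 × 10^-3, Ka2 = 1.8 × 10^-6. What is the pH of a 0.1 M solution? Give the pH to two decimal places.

Ka1 ≫ Ka2, so treat the first dissociation as the only significant source of H+.
Ka1 = x²/(0.1 − x) = 1.7 × 10^-3
Solving the quadratic: x = (−Ka1 + √(Ka1² + 4·Ka1·C₀))/2 = 1.22 × 10^-2 M
pH = −log(1.22 × 10^-2) = 1.91

pH = 1.91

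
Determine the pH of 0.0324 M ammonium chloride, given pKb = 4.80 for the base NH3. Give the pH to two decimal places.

pH = 5.34

NH4+ is the conjugate acid of the weak base NH3.
Kb = 10^(−4.80) = 1.58 × 10^-5
Ka = Kw/Kb = 1.0×10^-14 / 1.58 × 10^-5 = 6.33 × 10^-10
From the ICE table, Ka = [H+]²/(0.0324 − [H+]) = 6.33 × 10^-10.
Assume [H+] ≪ 0.0324: [H+] ≈ √(6.33 × 10^-10 × 0.0324) = 4.53 × 10^-6 M
([H+]/C₀ = 0.014% < 5%, so the approximation holds.)
pH = −log(4.53 × 10^-6) = 5.34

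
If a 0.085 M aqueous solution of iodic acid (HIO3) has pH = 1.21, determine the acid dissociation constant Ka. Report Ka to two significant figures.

[H+] = 10^(-1.21) = 6.17 × 10^-2 M
At equilibrium [HA] = 0.085 − 6.17 × 10^-2 = 2.33 × 10^-2 M
Ka = [H+][A-]/[HA] = (6.17 × 10^-2)² / 2.33 × 10^-2 = 1.6 × 10^-1

Ka = 1.6 × 10^-1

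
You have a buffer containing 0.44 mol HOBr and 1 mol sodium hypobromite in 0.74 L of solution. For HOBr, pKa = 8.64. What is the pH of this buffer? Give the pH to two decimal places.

pH = pKa + log([A⁻]/[HA]) = 8.64 + log(1/0.44)
pH = 8.64 + (+0.357) = 9.00

pH = 9.00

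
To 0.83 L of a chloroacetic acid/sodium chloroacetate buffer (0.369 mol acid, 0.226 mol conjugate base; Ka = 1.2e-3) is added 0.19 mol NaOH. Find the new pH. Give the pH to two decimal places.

After neutralization: n(ClCH2COOH) = 0.179 mol, n(ClCH2COO-) = 0.416 mol.
pKa = −log(1.2 × 10^-3) = 2.921
pH = pKa + log([A⁻]/[HA]) = 2.921 + log(0.416/0.179) = 2.921 +0.366

pH = 3.29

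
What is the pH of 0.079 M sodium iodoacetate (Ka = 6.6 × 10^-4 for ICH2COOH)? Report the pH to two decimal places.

ICH2COO- is the conjugate base of the weak acid ICH2COOH.
Kb = Kw/Ka = 1.0×10^-14 / 6.6 × 10^-4 = 1.52 × 10^-11
From the ICE table, Kb = [OH-]²/(0.079 − [OH-]) = 1.52 × 10^-11.
Assume [OH-] ≪ 0.079: [OH-] ≈ √(1.52 × 10^-11 × 0.079) = 1.10 × 10^-6 M
([OH-]/C₀ = 0.0014% < 5%, so the approximation holds.)
pOH = 5.96, so pH = 14.00 − pOH = 8.04

pH = 8.04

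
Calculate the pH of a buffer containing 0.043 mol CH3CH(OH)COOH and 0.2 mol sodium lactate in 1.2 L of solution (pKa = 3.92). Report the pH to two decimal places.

Henderson–Hasselbalch: pH = pKa + log([CH3CH(OH)COO-]/[CH3CH(OH)COOH]) = 3.92 + log(0.2/0.043)
pH = 3.92 + (+0.668) = 4.59

pH = 4.59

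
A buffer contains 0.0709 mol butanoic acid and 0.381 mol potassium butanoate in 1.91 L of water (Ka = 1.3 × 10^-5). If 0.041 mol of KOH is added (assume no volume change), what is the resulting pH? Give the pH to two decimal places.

After neutralization: n(CH3(CH2)2COOH) = 0.0299 mol, n(CH3(CH2)2COO-) = 0.422 mol.
pKa = −log(1.3 × 10^-5) = 4.886
pH = pKa + log([A⁻]/[HA]) = 4.886 + log(0.422/0.0299) = 4.886 +1.150

pH = 6.04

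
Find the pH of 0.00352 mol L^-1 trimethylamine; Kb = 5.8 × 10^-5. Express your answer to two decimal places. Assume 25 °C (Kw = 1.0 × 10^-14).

pH = 10.63

(CH3)3N + H2O ⇌ (CH3)3NH+ + OH-
Kb = [OH-]²/(0.00352 − [OH-]) = 5.8 × 10^-5
[OH-] is not negligible relative to C₀; solve [OH-]² + 5.8e-05·[OH-] − 2.04e-07 = 0.
[OH-] = (−Kb + √(Kb² + 4·Kb·C₀))/2 = 4.24 × 10^-4 M
pOH = 3.37, so pH = 14.00 − pOH = 10.63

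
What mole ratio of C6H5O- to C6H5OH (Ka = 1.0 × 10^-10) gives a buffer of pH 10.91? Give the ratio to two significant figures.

pKa = -log(1.0 × 10^-10) = 10.000
pH = pKa + log(r) ⇒ log(r) = 10.91 − 10.000 = +0.910
r = [C6H5O-]/[C6H5OH] = 10^(+0.910) = 8.13

ratio = 8.1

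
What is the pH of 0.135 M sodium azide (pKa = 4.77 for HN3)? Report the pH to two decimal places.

N3- is the conjugate base of the weak acid HN3.
Ka = 10^(−4.77) = 1.70 × 10^-5
Kb = Kw/Ka = 1.0×10^-14 / 1.70 × 10^-5 = 5.88 × 10^-10
From the ICE table, Kb = [OH-]²/(0.135 − [OH-]) = 5.88 × 10^-10.
Since Kb ≪ C₀, [OH-] ≈ √(Kb·C₀) = 8.91 × 10^-6 M.
([OH-]/C₀ = 0.0066% < 5%, so the approximation holds.)
pOH = 5.05, so pH = 14.00 − pOH = 8.95

pH = 8.95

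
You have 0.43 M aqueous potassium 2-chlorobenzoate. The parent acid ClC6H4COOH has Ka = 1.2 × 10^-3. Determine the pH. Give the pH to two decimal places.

ClC6H4COO- is the conjugate base of the weak acid ClC6H4COOH.
Kb = Kw/Ka = 1.0×10^-14 / 1.2 × 10^-3 = 8.33 × 10^-12
Kb = [OH-]²/(0.43 − [OH-]) = 8.33 × 10^-12
Since Kb ≪ C₀, [OH-] ≈ √(Kb·C₀) = 1.89 × 10^-6 M.
pOH = −log(1.89 × 10^-6) = 5.72; pH = 14.00 − 5.72 = 8.28

pH = 8.28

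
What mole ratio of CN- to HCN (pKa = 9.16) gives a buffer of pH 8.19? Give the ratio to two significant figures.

pH = pKa + log(r) ⇒ log(r) = 8.19 − 9.16 = -0.97
r = [CN-]/[HCN] = 10^(-0.97) = 0.107

ratio = 0.11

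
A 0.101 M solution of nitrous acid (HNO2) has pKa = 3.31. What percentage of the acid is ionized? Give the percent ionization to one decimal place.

HNO2 ⇌ NO2- + H+; let x = [H+] at equilibrium.
Ka = 10^(−3.31) = 4.90 × 10^-4
Solve x² + 0.00049x − 4.95e-05 = 0 → x = 6.79 × 10^-3 M
Fraction ionized = 6.79 × 10^-3 / 0.101 = 0.0672 → 6.7%

6.7%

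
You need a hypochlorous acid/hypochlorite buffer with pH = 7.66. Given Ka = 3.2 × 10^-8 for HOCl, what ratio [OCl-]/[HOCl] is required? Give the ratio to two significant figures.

ratio = 1.5

pKa = -log(3.2 × 10^-8) = 7.495
pH = pKa + log(r) ⇒ log(r) = 7.66 − 7.495 = +0.165
r = [OCl-]/[HOCl] = 10^(+0.165) = 1.46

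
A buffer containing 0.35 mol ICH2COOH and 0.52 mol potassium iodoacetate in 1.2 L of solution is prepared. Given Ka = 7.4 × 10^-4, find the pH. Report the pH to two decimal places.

pH = 3.30

pKa = −log(7.4 × 10^-4) = 3.131
pH = pKa + log([A⁻]/[HA]) = 3.131 + log(0.52/0.35)
pH = 3.131 + (+0.172) = 3.30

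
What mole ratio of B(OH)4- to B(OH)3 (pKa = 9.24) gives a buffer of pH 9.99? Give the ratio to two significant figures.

ratio = 5.6

pH = pKa + log(r) ⇒ log(r) = 9.99 − 9.24 = +0.75
r = [B(OH)4-]/[B(OH)3] = 10^(+0.75) = 5.62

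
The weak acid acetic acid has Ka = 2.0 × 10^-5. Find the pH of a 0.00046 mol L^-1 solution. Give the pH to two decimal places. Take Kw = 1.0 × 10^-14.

CH3COOH ⇌ CH3COO- + H+
Ka = [H+]²/(0.00046 − [H+]) = 2.0 × 10^-5
Here C₀/Ka ≈ 23, so the small-[H+] approximation fails. Use the quadratic:
[H+] = (−Ka + √(Ka² + 4·Ka·C₀))/2 = 8.64 × 10^-5 M
pH = −log[H+] = −log(8.64 × 10^-5) = 4.06

pH = 4.06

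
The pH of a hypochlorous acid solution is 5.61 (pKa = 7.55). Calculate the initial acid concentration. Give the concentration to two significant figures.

[H+] = 10^(-5.61) = 2.45 × 10^-6 M = x
Ka = 10^(−7.55) = 2.82 × 10^-8
Ka = x²/(C₀ − x) ⇒ C₀ = x + x²/Ka
C₀ = 2.45 × 10^-6 + (2.45 × 10^-6)²/(2.82 × 10^-8) = 2.15 × 10^-4 M

C₀ = 2.2 × 10^-4 M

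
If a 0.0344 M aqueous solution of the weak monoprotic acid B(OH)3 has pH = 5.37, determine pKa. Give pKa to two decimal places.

pKa = 9.28

[H+] = 10^(-5.37) = 4.27 × 10^-6 M
At equilibrium [HA] = 0.0344 − 4.27 × 10^-6 = 3.44 × 10^-2 M
Ka = [H+][A-]/[HA] = (4.27 × 10^-6)² / 3.44 × 10^-2 = 5.30 × 10^-10
pKa = -log(5.30 × 10^-10) = 9.28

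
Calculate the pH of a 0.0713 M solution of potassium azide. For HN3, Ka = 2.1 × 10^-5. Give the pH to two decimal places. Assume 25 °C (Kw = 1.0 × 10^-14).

N3- is the conjugate base of the weak acid HN3.
Kb = Kw/Ka = 1.0×10^-14 / 2.1 × 10^-5 = 4.76 × 10^-10
Kb = x²/(0.0713 − x) = 4.76 × 10^-10
Since Kb ≪ C₀, x ≈ √(Kb·C₀) = 5.83 × 10^-6 M.
pOH = −log(5.83 × 10^-6) = 5.23; pH = 14.00 − 5.23 = 8.77

pH = 8.77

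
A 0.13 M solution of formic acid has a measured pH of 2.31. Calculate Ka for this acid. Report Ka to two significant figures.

[H+] = 10^(-2.31) = 4.90 × 10^-3 M
At equilibrium [HA] = 0.13 − 4.90 × 10^-3 = 1.25 × 10^-1 M
Ka = [H+][A-]/[HA] = (4.90 × 10^-3)² / 1.25 × 10^-1 = 1.9 × 10^-4

Ka = 1.9 × 10^-4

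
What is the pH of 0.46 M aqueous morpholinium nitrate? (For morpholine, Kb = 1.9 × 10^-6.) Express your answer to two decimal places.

pH = 4.31

C4H8ONH2+ is the conjugate acid of the weak base C4H8ONH.
Ka = Kw/Kb = 1.0×10^-14 / 1.9 × 10^-6 = 5.26 × 10^-9
From the ICE table, Ka = [H+]²/(0.46 − [H+]) = 5.26 × 10^-9.
Since Ka ≪ C₀, [H+] ≈ √(Ka·C₀) = 4.92 × 10^-5 M.
pH = −log[H+] = −log(4.92 × 10^-5) = 4.31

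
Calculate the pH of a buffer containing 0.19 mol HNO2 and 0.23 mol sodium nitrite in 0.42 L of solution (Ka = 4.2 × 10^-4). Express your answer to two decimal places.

pKa = −log(4.2 × 10^-4) = 3.377
Henderson–Hasselbalch: pH = pKa + log([NO2-]/[HNO2]) = 3.377 + log(0.23/0.19)
pH = 3.377 + (+0.083) = 3.46

pH = 3.46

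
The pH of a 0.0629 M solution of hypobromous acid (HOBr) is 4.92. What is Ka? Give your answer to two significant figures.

Ka = 2.3 × 10^-9

[H+] = 10^(-4.92) = 1.20 × 10^-5 M
At equilibrium [HA] = 0.0629 − 1.20 × 10^-5 = 6.29 × 10^-2 M
Ka = [H+][A-]/[HA] = (1.20 × 10^-5)² / 6.29 × 10^-2 = 2.3 × 10^-9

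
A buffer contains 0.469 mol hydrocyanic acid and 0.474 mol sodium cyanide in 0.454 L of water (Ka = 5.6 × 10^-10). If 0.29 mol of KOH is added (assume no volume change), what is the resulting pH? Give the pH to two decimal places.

pH = 9.88

OH- converts HCN to CN-: HCN → 0.179 mol, CN- → 0.764 mol.
pKa = −log(5.6 × 10^-10) = 9.252
pH = pKa + log(n_CN-/n_HCN) = 9.252 + log(0.764/0.179) = 9.252 + (+0.630)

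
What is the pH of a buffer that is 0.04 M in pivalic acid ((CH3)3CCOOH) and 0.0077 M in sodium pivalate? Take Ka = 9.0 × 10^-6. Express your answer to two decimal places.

pH = 4.33

pKa = −log(9.0 × 10^-6) = 5.046
Henderson–Hasselbalch: pH = pKa + log([(CH3)3CCOO-]/[(CH3)3CCOOH]) = 5.046 + log(0.0077/0.04)
pH = 5.046 + (-0.716) = 4.33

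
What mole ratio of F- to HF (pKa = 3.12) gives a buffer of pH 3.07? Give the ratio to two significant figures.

ratio = 0.89

pH = pKa + log(r) ⇒ log(r) = 3.07 − 3.12 = -0.05
r = [F-]/[HF] = 10^(-0.05) = 0.891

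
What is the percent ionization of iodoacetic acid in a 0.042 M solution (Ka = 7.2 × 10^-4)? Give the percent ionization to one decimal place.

12.3%

ICH2COOH ⇌ ICH2COO- + H+; let x = [H+] at equilibrium.
Ka = x²/(C₀ − x); solving the quadratic gives x = 5.15 × 10^-3 M.
Fraction ionized = 5.15 × 10^-3 / 0.042 = 0.1226 → 12.3%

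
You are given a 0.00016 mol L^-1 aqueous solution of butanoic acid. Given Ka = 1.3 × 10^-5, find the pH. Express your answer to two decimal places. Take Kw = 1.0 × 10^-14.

pH = 4.40

CH3(CH2)2COOH ⇌ CH3(CH2)2COO- + H+
From the ICE table, Ka = x²/(0.00016 − x) = 1.3 × 10^-5.
Here C₀/Ka ≈ 12.3, so the small-x approximation fails. Use the quadratic:
x = [−1.3e-05 + √(1.3e-05² + 8.32e-09)]/2 = 3.96 × 10^-5 M
pH = −log(3.96 × 10^-5) = 4.40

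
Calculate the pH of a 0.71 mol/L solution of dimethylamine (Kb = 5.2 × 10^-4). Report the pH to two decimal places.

(CH3)2NH + H2O ⇌ (CH3)2NH2+ + OH-
Kb = [OH-]²/(0.71 − [OH-]) = 5.2 × 10^-4
Assume [OH-] ≪ 0.71: [OH-] ≈ √(5.2 × 10^-4 × 0.71) = 1.92 × 10^-2 M
pOH = −log(1.92 × 10^-2) = 1.72; pH = 14.00 − 1.72 = 12.28

pH = 12.28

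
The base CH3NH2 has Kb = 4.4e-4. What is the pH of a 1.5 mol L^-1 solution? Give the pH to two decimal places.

pH = 12.41

CH3NH2 + H2O ⇌ CH3NH3+ + OH-
Let x = [OH-] at equilibrium. Kb = x²/(1.5 − x).
Assume x ≪ 1.5: x ≈ √(4.4 × 10^-4 × 1.5) = 2.57 × 10^-2 M
Check: 1.7% ionized — well under 5%, approximation valid.
pOH = 1.59, so pH = 14.00 − pOH = 12.41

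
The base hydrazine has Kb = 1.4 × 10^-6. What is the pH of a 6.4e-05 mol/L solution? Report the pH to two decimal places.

N2H4 + H2O ⇌ N2H5+ + OH-
Kb = [OH-]²/(6.4e-05 − [OH-]) = 1.4 × 10^-6
Here C₀/Kb ≈ 45.7, so the small-[OH-] approximation fails. Use the quadratic:
[OH-] = (−Kb + √(Kb² + 4·Kb·C₀))/2 = 8.79 × 10^-6 M
pOH = −log(8.79 × 10^-6) = 5.06; pH = 14.00 − 5.06 = 8.94

pH = 8.94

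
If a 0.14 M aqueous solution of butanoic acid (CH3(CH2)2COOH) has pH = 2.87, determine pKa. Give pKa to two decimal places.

pKa = 4.88

[H+] = 10^(-2.87) = 1.35 × 10^-3 M
At equilibrium [HA] = 0.14 − 1.35 × 10^-3 = 1.39 × 10^-1 M
Ka = [H+][A-]/[HA] = (1.35 × 10^-3)² / 1.39 × 10^-1 = 1.31 × 10^-5
pKa = -log(1.31 × 10^-5) = 4.88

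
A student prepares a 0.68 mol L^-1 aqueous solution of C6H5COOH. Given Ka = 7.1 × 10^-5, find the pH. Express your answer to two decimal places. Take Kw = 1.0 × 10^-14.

pH = 2.16

C6H5COOH ⇌ C6H5COO- + H+
From the ICE table, Ka = x²/(0.68 − x) = 7.1 × 10^-5.
Assume x ≪ 0.68: x ≈ √(7.1 × 10^-5 × 0.68) = 6.95 × 10^-3 M
(x/C₀ = 1% < 5%, so the approximation holds.)
pH = −log(6.95 × 10^-3) = 2.16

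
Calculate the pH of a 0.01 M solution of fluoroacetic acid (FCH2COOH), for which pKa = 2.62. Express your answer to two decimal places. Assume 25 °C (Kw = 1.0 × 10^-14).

FCH2COOH ⇌ FCH2COO- + H+
Ka = 10^(−2.62) = 2.40 × 10^-3
Ka = [H+]²/(0.01 − [H+]) = 2.40 × 10^-3
[H+] is not negligible relative to C₀; solve [H+]² + 0.0024·[H+] − 2.4e-05 = 0.
[H+] = (−Ka + √(Ka² + 4·Ka·C₀))/2 = 3.84 × 10^-3 M
pH = −log(3.84 × 10^-3) = 2.42

pH = 2.42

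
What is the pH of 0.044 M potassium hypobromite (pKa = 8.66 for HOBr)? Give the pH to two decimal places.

pH = 10.65

OBr- is the conjugate base of the weak acid HOBr.
Ka = 10^(−8.66) = 2.19 × 10^-9
Kb = Kw/Ka = 1.0×10^-14 / 2.19 × 10^-9 = 4.57 × 10^-6
Kb = [OH-]²/(0.044 − [OH-]) = 4.57 × 10^-6
Since Kb ≪ C₀, [OH-] ≈ √(Kb·C₀) = 4.48 × 10^-4 M.
Check: 1% ionized — well under 5%, approximation valid.
pOH = −log(4.48 × 10^-4) = 3.35; pH = 14.00 − 3.35 = 10.65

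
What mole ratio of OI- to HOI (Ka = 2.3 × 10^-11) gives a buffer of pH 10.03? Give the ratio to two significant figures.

pKa = -log(2.3 × 10^-11) = 10.638
pH = pKa + log(r) ⇒ log(r) = 10.03 − 10.638 = -0.608
r = [OI-]/[HOI] = 10^(-0.608) = 0.247

ratio = 0.25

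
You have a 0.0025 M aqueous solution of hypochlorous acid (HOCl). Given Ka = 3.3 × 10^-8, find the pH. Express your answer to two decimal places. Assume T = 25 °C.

HOCl ⇌ OCl- + H+
Ka = [H+]²/(0.0025 − [H+]) = 3.3 × 10^-8
Since Ka ≪ C₀, [H+] ≈ √(Ka·C₀) = 9.08 × 10^-6 M.
Check: 0.36% ionized — well under 5%, approximation valid.
pH = −log[H+] = −log(9.08 × 10^-6) = 5.04

pH = 5.04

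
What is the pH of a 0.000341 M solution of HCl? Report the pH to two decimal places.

HCl is a strong acid and dissociates completely, so [H+] = 0.000341 M.
pH = -log(0.000341) = 3.47

pH = 3.47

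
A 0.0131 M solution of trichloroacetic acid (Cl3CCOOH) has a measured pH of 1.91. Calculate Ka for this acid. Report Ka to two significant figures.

[H+] = 10^(-1.91) = 1.23 × 10^-2 M
At equilibrium [HA] = 0.0131 − 1.23 × 10^-2 = 8.00 × 10^-4 M
Ka = [H+][A-]/[HA] = (1.23 × 10^-2)² / 8.00 × 10^-4 = 1.9 × 10^-1

Ka = 1.9 × 10^-1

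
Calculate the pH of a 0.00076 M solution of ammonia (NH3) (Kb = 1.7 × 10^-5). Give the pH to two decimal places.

NH3 + H2O ⇌ NH4+ + OH-
Kb = x²/(0.00076 − x) = 1.7 × 10^-5
The 5% rule fails; solving x² + Kb·x − Kb·C₀ = 0 exactly:
x = (−Kb + √(Kb² + 4·Kb·C₀))/2 = 1.05 × 10^-4 M
pOH = −log(1.05 × 10^-4) = 3.98; pH = 14.00 − 3.98 = 10.02

pH = 10.02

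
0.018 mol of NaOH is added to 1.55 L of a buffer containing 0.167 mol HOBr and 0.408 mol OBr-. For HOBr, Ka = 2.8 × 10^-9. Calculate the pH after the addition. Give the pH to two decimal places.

After neutralization: n(HOBr) = 0.149 mol, n(OBr-) = 0.426 mol.
pKa = −log(2.8 × 10^-9) = 8.553
pH = pKa + log(n_OBr-/n_HOBr) = 8.553 + log(0.426/0.149) = 8.553 + (+0.456)

pH = 9.01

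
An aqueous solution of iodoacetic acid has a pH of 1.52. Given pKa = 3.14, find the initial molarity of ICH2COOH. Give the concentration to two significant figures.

C₀ = 1.3 M

[H+] = 10^(-1.52) = 3.02 × 10^-2 M = x
Ka = 10^(−3.14) = 7.24 × 10^-4
Ka = x²/(C₀ − x) ⇒ C₀ = x + x²/Ka
C₀ = 3.02 × 10^-2 + (3.02 × 10^-2)²/(7.24 × 10^-4) = 1.29 M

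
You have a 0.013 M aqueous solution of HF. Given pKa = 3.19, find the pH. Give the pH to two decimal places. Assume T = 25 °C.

HF ⇌ F- + H+
Ka = 10^(−3.19) = 6.46 × 10^-4
Ka = x²/(0.013 − x) = 6.46 × 10^-4
Here C₀/Ka ≈ 20.1, so the small-x approximation fails. Use the quadratic:
x = [−0.000646 + √(0.000646² + 3.36e-05)]/2 = 2.59 × 10^-3 M
pH = −log(2.59 × 10^-3) = 2.59

pH = 2.59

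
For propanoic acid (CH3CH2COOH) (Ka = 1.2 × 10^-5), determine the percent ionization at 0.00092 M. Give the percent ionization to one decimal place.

CH3CH2COOH ⇌ CH3CH2COO- + H+; let x = [H+] at equilibrium.
Solve x² + 1.2e-05x − 1.1e-08 = 0 → x = 9.92 × 10^-5 M
% ionization = x/C₀ × 100% = 9.92 × 10^-5/0.00092 × 100% = 10.8%

10.8%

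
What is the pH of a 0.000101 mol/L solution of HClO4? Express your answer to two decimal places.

HClO4 is a strong acid and dissociates completely, so [H+] = 0.000101 M.
pH = -log(0.000101) = 4.00

pH = 4.00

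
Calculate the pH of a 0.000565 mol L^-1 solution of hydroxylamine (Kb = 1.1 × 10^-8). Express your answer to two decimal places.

pH = 8.40

NH2OH + H2O ⇌ NH3OH+ + OH-
From the ICE table, Kb = [OH-]²/(0.000565 − [OH-]) = 1.1 × 10^-8.
Since Kb ≪ C₀, [OH-] ≈ √(Kb·C₀) = 2.49 × 10^-6 M.
Check: 0.44% ionized — well under 5%, approximation valid.
pOH = −log(2.49 × 10^-6) = 5.60; pH = 14.00 − 5.60 = 8.40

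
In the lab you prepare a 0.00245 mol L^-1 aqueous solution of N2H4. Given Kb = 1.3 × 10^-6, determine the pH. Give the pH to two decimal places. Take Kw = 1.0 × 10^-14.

N2H4 + H2O ⇌ N2H5+ + OH-
Kb = [OH-]²/(0.00245 − [OH-]) = 1.3 × 10^-6
Neglecting [OH-] in the denominator: [OH-] = √(1.3 × 10^-6 × 0.00245) = 5.64 × 10^-5 M
([OH-]/C₀ = 2.3% < 5%, so the approximation holds.)
pOH = −log(5.64 × 10^-5) = 4.25; pH = 14.00 − 4.25 = 9.75

pH = 9.75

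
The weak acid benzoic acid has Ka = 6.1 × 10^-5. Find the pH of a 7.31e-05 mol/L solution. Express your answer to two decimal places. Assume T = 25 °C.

pH = 4.37

C6H5COOH ⇌ C6H5COO- + H+
Ka = [H+]²/(7.31e-05 − [H+]) = 6.1 × 10^-5
Here C₀/Ka ≈ 1.2, so the small-[H+] approximation fails. Use the quadratic:
[H+] = [−6.1e-05 + √(6.1e-05² + 1.78e-08)]/2 = 4.29 × 10^-5 M
pH = −log[H+] = −log(4.29 × 10^-5) = 4.37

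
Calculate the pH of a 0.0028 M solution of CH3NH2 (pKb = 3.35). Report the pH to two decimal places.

CH3NH2 + H2O ⇌ CH3NH3+ + OH-
Kb = 10^(−3.35) = 4.47 × 10^-4
Kb = [OH-]²/(0.0028 − [OH-]) = 4.47 × 10^-4
Here C₀/Kb ≈ 6.26, so the small-[OH-] approximation fails. Use the quadratic:
[OH-] = [−0.000447 + √(0.000447² + 5.01e-06)]/2 = 9.17 × 10^-4 M
pOH = −log(9.17 × 10^-4) = 3.04; pH = 14.00 − 3.04 = 10.96

pH = 10.96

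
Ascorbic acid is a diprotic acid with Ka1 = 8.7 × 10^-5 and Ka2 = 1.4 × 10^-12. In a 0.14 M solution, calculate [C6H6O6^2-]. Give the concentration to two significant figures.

1.4 × 10^-12 M

First ionization gives [H+] ≈ [HC6H6O6-] = 3.49 × 10^-3 M.
Second step: Ka2 = [H+][C6H6O6^2-]/[HC6H6O6-] ≈ [C6H6O6^2-] (since [H+] ≈ [HC6H6O6-]).
So [C6H6O6^2-] ≈ Ka2.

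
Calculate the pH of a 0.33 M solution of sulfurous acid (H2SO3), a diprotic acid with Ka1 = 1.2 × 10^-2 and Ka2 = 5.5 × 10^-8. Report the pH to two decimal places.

Since Ka1 ≫ Ka2, the first ionization dominates [H+].
Ka1 = x²/(0.33 − x) = 1.2 × 10^-2
Solving the quadratic: x = (−Ka1 + √(Ka1² + 4·Ka1·C₀))/2 = 5.72 × 10^-2 M
pH = −log(5.72 × 10^-2) = 1.24

pH = 1.24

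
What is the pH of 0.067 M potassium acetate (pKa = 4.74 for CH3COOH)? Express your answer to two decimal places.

pH = 8.78

CH3COO- is the conjugate base of the weak acid CH3COOH.
Ka = 10^(−4.74) = 1.82 × 10^-5
Kb = Kw/Ka = 1.0×10^-14 / 1.82 × 10^-5 = 5.49 × 10^-10
Kb = [OH-]²/(0.067 − [OH-]) = 5.49 × 10^-10
Since Kb ≪ C₀, [OH-] ≈ √(Kb·C₀) = 6.06 × 10^-6 M.
pOH = −log(6.06 × 10^-6) = 5.22; pH = 14.00 − 5.22 = 8.78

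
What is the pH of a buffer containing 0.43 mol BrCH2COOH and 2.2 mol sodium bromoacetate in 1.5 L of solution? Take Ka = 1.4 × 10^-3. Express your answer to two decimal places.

pKa = −log(1.4 × 10^-3) = 2.854
Using pH = pKa + log([base]/[acid]) with [base]/[acid] = 2.2/0.43:
pH = 2.854 + (+0.709) = 3.56

pH = 3.56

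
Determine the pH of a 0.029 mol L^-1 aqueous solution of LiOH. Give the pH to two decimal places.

LiOH is a strong base; [OH-] = 0.029 M.
pOH = -log(0.029) = 1.54
pH = 14.00 - 1.54 = 12.46

pH = 12.46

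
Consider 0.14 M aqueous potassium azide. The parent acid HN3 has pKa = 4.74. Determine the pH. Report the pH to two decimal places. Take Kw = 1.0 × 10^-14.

pH = 8.94

N3- is the conjugate base of the weak acid HN3.
Ka = 10^(−4.74) = 1.82 × 10^-5
Kb = Kw/Ka = 1.0×10^-14 / 1.82 × 10^-5 = 5.49 × 10^-10
From the ICE table, Kb = [OH-]²/(0.14 − [OH-]) = 5.49 × 10^-10.
Assume [OH-] ≪ 0.14: [OH-] ≈ √(5.49 × 10^-10 × 0.14) = 8.77 × 10^-6 M
pOH = −log(8.77 × 10^-6) = 5.06; pH = 14.00 − 5.06 = 8.94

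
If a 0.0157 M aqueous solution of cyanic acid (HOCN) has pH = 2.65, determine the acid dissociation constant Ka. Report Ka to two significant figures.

[H+] = 10^(-2.65) = 2.24 × 10^-3 M
At equilibrium [HA] = 0.0157 − 2.24 × 10^-3 = 1.35 × 10^-2 M
Ka = [H+][A-]/[HA] = (2.24 × 10^-3)² / 1.35 × 10^-2 = 3.7 × 10^-4

Ka = 3.7 × 10^-4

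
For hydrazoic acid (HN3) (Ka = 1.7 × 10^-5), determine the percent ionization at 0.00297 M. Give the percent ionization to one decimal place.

HN3 ⇌ N3- + H+; let x = [H+] at equilibrium.
Ka = x²/(C₀ − x); solving the quadratic gives x = 2.16 × 10^-4 M.
Fraction ionized = 2.16 × 10^-4 / 0.00297 = 0.0727 → 7.3%

7.3%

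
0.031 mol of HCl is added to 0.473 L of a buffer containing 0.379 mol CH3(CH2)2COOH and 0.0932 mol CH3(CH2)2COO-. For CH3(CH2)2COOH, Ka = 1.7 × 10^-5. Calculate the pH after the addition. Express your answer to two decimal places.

pH = 3.95

Added H+ converts CH3(CH2)2COO- to CH3(CH2)2COOH: CH3(CH2)2COOH → 0.41 mol, CH3(CH2)2COO- → 0.0622 mol.
pKa = −log(1.7 × 10^-5) = 4.770
pH = pKa + log([A⁻]/[HA]) = 4.770 + log(0.0622/0.41) = 4.770 -0.819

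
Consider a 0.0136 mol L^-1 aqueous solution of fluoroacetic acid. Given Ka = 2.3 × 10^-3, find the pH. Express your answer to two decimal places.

FCH2COOH ⇌ FCH2COO- + H+
From the ICE table, Ka = [H+]²/(0.0136 − [H+]) = 2.3 × 10^-3.
The 5% rule fails; solving [H+]² + Ka·[H+] − Ka·C₀ = 0 exactly:
[H+] = (−Ka + √(Ka² + 4·Ka·C₀))/2 = 4.56 × 10^-3 M
pH = −log(4.56 × 10^-3) = 2.34

pH = 2.34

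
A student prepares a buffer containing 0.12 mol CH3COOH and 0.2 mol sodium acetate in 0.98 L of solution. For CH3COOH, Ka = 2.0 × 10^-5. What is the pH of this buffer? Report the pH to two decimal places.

pH = 4.92

pKa = −log(2.0 × 10^-5) = 4.699
Using pH = pKa + log([base]/[acid]) with [base]/[acid] = 0.2/0.12:
pH = 4.699 + (+0.222) = 4.92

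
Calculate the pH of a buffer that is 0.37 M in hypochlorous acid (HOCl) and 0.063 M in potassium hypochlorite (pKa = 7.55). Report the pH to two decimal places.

pH = 6.78

Henderson–Hasselbalch: pH = pKa + log([OCl-]/[HOCl]) = 7.55 + log(0.063/0.37)
pH = 7.55 + (-0.769) = 6.78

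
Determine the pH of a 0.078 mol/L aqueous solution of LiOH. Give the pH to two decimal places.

pH = 12.89

LiOH is a strong base; [OH-] = 0.078 M.
pOH = -log(0.078) = 1.11
pH = 14.00 - 1.11 = 12.89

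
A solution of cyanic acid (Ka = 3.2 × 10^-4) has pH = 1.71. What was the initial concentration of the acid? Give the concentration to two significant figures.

[H+] = 10^(-1.71) = 1.95 × 10^-2 M = x
Ka = x²/(C₀ − x) ⇒ C₀ = x + x²/Ka
C₀ = 1.95 × 10^-2 + (1.95 × 10^-2)²/(3.2 × 10^-4) = 1.21 M

C₀ = 1.2 M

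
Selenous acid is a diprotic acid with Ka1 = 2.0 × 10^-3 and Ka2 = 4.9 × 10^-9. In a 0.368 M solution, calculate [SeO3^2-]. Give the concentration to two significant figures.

First ionization gives [H+] ≈ [HSeO3-] = 2.61 × 10^-2 M.
Second step: Ka2 = [H+][SeO3^2-]/[HSeO3-] ≈ [SeO3^2-] (since [H+] ≈ [HSeO3-]).
So [SeO3^2-] ≈ Ka2.

4.9 × 10^-9 M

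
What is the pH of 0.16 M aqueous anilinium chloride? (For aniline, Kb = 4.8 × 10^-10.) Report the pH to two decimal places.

C6H5NH3+ is the conjugate acid of the weak base C6H5NH2.
Ka = Kw/Kb = 1.0×10^-14 / 4.8 × 10^-10 = 2.08 × 10^-5
From the ICE table, Ka = x²/(0.16 − x) = 2.08 × 10^-5.
Neglecting x in the denominator: x = √(2.08 × 10^-5 × 0.16) = 1.82 × 10^-3 M
Check: 1.1% ionized — well under 5%, approximation valid.
pH = −log[H+] = −log(1.82 × 10^-3) = 2.74

pH = 2.74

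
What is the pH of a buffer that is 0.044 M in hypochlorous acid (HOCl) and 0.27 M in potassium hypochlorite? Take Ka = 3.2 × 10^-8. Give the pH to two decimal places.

pH = 8.28

pKa = −log(3.2 × 10^-8) = 7.495
Using pH = pKa + log([base]/[acid]) with [base]/[acid] = 0.27/0.044:
pH = 7.495 + (+0.788) = 8.28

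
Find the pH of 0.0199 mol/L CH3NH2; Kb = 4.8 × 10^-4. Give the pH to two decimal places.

pH = 11.46

CH3NH2 + H2O ⇌ CH3NH3+ + OH-
Kb = [OH-]²/(0.0199 − [OH-]) = 4.8 × 10^-4
The 5% rule fails; solving [OH-]² + Kb·[OH-] − Kb·C₀ = 0 exactly:
[OH-] = [−0.00048 + √(0.00048² + 3.82e-05)]/2 = 2.86 × 10^-3 M
pOH = −log(2.86 × 10^-3) = 2.54; pH = 14.00 − 2.54 = 11.46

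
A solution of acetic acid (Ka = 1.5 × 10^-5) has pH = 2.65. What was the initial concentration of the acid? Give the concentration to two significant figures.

C₀ = 3.4 × 10^-1 M

[H+] = 10^(-2.65) = 2.24 × 10^-3 M = x
Ka = x²/(C₀ − x) ⇒ C₀ = x + x²/Ka
C₀ = 2.24 × 10^-3 + (2.24 × 10^-3)²/(1.5 × 10^-5) = 3.37 × 10^-1 M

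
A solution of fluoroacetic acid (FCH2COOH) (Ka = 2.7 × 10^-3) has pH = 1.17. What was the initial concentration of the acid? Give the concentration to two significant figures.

[H+] = 10^(-1.17) = 6.76 × 10^-2 M = x
Ka = x²/(C₀ − x) ⇒ C₀ = x + x²/Ka
C₀ = 6.76 × 10^-2 + (6.76 × 10^-2)²/(2.7 × 10^-3) = 1.76 M

C₀ = 1.8 M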